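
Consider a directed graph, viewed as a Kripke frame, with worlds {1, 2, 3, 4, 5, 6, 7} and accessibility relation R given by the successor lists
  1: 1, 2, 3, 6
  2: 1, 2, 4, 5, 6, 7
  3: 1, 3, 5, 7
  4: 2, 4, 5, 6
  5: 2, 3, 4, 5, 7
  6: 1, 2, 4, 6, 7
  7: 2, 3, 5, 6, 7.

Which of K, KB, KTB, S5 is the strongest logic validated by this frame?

Symmetric (axiom B): yes — every pair in R has its reverse in R.
Reflexive (axiom T): yes — every world is R-related to itself.
Euclidean (axiom 5): no — 1 R 2 and 1 R 3, but not 2 R 3.
So F validates K, KB, KTB; S5 would additionally require R to be Euclidean. The strongest is KTB.

KTB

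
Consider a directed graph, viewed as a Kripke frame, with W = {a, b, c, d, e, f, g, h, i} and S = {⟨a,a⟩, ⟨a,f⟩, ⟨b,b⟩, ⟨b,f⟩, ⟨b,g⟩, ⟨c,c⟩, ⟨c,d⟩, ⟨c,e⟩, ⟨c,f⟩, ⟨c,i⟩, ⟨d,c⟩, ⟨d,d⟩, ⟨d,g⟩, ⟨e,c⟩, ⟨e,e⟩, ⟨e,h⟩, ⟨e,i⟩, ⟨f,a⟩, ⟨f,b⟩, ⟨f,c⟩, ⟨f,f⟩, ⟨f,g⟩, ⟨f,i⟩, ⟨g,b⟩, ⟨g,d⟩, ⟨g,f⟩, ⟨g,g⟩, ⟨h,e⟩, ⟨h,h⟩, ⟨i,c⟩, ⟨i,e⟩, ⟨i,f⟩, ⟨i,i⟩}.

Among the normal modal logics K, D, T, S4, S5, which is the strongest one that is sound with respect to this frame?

T

Serial (axiom D): yes — every world has a successor (e.g. a S a).
Reflexive (axiom T): yes — every world is S-related to itself.
Transitive (axiom 4): no — a S f and f S b, but not a S b.
Euclidean (axiom 5): no — c S d and c S e, but not d S e.
So F validates K, D, T; S4 would additionally require S to be transitive. The strongest is T.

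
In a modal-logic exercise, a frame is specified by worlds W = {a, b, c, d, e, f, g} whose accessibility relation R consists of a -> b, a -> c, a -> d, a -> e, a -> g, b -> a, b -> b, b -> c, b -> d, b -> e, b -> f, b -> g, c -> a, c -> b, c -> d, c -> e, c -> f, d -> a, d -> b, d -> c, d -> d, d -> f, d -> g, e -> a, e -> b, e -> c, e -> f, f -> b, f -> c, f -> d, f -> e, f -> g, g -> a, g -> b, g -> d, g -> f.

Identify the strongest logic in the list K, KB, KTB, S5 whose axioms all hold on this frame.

Symmetric (axiom B): yes — every pair in R has its reverse in R.
Reflexive (axiom T): no — a is not related to itself.
Euclidean (axiom 5): no — a R c and a R g, but not c R g.
So F validates K, KB; KTB would additionally require R to be reflexive. The strongest is KB.

KB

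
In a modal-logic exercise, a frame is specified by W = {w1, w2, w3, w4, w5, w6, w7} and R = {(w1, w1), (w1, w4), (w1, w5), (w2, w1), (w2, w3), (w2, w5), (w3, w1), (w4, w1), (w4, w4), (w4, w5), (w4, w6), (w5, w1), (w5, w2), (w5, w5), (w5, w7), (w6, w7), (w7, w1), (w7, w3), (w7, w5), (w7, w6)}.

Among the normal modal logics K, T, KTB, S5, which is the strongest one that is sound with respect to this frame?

Reflexive (axiom T): no — w2 is not related to itself.
Symmetric (axiom B): no — w2 R w1 but not w1 R w2.
Euclidean (axiom 5): no — w1 R w5 and w1 R w4, but not w5 R w4.
So F validates K; T would additionally require R to be reflexive. The strongest is K.

K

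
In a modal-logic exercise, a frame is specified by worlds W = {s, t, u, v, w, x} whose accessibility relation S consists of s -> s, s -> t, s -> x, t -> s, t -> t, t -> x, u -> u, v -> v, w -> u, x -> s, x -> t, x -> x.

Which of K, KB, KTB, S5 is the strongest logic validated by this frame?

Symmetric (axiom B): no — w S u but not u S w.
Reflexive (axiom T): no — w is not related to itself.
Euclidean (axiom 5): yes — any two successors of a common world are S-related.
So F validates K; KB would additionally require S to be symmetric. The strongest is K.

K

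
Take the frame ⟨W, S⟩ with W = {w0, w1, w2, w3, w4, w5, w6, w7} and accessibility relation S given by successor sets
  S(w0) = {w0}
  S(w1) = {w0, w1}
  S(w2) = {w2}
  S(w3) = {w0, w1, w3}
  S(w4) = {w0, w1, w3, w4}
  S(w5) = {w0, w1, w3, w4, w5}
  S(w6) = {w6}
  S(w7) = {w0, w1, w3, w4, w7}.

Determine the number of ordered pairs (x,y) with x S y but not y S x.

14

Enumerating: (w1,w0), (w3,w0), (w3,w1), (w4,w0), (w4,w1), (w4,w3), (w5,w0), (w5,w1), (w5,w3), (w5,w4), (w7,w0), (w7,w1), (w7,w3), (w7,w4).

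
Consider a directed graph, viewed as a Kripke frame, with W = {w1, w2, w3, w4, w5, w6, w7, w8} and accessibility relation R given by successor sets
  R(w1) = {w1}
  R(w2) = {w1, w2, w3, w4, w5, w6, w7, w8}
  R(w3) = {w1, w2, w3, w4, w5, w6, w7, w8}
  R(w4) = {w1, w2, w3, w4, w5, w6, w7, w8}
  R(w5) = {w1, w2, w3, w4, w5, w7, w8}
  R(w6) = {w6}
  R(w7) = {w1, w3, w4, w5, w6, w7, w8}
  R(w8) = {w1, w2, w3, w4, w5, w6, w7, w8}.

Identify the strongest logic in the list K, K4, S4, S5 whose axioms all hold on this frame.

Transitive (axiom 4): no — w5 R w2 and w2 R w6, but not w5 R w6.
Reflexive (axiom T): yes — every world is R-related to itself.
Euclidean (axiom 5): no — w2 R w1 and w2 R w3, but not w1 R w3.
So F validates K; K4 would additionally require R to be transitive. The strongest is K.

K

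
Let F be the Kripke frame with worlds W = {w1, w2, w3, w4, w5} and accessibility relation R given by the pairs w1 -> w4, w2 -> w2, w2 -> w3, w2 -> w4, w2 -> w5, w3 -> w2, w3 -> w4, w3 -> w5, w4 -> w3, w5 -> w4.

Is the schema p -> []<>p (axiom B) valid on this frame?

Axiom B corresponds to the accessibility relation being symmetric.
Symmetric: no — w1 R w4 but not w4 R w1.

No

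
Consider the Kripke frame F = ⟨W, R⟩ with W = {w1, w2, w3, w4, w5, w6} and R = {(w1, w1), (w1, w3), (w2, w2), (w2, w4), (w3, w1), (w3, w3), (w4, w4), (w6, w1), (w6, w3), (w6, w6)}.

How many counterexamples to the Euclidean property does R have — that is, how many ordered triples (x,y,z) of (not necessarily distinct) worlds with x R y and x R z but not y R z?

Enumerating: (w2,w4,w2), (w6,w1,w6), (w6,w3,w6).

3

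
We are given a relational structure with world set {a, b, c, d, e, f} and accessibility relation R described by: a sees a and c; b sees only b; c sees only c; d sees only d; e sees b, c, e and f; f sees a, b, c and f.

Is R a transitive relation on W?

Transitive: no — e R f and f R a, but not e R a.

No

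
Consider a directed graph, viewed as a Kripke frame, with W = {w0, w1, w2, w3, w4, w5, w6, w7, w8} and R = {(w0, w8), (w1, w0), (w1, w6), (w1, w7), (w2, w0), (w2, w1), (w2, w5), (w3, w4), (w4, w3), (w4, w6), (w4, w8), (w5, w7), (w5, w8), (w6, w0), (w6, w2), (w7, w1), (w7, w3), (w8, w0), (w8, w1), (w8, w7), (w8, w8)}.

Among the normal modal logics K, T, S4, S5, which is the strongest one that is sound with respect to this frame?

Reflexive (axiom T): no — w0 is not related to itself.
Transitive (axiom 4): no — w0 R w8 and w8 R w1, but not w0 R w1.
Euclidean (axiom 5): no — w1 R w0 and w1 R w6, but not w0 R w6.
So F validates K; T would additionally require R to be reflexive. The strongest is K.

K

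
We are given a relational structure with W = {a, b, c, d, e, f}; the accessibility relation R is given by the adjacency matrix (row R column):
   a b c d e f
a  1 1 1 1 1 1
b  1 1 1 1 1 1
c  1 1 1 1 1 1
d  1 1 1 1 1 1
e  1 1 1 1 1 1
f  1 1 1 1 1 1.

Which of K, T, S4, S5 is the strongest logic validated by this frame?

Reflexive (axiom T): yes — every world is R-related to itself.
Transitive (axiom 4): yes — every two-step R-path is closed by a direct edge.
Euclidean (axiom 5): yes — any two successors of a common world are R-related.
So F validates K, T, S4, S5. The strongest is S5.

S5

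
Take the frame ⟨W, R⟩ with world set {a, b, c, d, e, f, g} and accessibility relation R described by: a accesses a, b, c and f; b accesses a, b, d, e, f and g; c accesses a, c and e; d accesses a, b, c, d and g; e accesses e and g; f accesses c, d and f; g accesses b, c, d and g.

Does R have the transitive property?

No

Transitive: no — a R b and b R d, but not a R d.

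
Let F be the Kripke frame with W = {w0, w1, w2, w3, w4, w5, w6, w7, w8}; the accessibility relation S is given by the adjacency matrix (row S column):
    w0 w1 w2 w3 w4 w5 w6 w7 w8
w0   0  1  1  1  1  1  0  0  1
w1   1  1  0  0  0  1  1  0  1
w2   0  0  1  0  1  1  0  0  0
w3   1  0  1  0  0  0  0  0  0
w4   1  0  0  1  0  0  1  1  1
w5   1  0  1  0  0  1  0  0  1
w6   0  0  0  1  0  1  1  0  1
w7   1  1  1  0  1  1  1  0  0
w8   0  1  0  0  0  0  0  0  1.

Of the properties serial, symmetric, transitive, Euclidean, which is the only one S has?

Serial: yes — every world has a successor (e.g. w0 S w1).
Symmetric: no — w0 S w2 but not w2 S w0.
Transitive: no — w0 S w1 and w1 S w6, but not w0 S w6.
Euclidean: no — w0 S w1 and w0 S w2, but not w1 S w2.
Only serial holds.

serial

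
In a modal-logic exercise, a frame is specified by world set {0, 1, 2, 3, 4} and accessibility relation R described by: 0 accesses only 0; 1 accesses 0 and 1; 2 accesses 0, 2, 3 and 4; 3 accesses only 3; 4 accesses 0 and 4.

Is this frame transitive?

Transitive: yes — every two-step R-path is closed by a direct edge.

Yes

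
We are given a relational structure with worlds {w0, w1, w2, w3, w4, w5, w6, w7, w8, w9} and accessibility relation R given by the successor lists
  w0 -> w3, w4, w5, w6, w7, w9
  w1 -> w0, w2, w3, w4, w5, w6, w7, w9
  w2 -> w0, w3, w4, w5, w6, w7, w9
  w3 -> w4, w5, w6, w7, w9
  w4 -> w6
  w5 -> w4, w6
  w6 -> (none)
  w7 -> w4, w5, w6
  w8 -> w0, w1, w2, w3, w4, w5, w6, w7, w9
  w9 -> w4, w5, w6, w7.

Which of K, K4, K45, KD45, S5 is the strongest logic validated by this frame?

Transitive (axiom 4): yes — every two-step R-path is closed by a direct edge.
Euclidean (axiom 5): no — w0 R w4 and w0 R w3, but not w4 R w3.
Serial (axiom D): no — w6 has no R-successor.
Reflexive (axiom T): no — w0 is not related to itself.
So F validates K, K4; K45 would additionally require R to be Euclidean. The strongest is K4.

K4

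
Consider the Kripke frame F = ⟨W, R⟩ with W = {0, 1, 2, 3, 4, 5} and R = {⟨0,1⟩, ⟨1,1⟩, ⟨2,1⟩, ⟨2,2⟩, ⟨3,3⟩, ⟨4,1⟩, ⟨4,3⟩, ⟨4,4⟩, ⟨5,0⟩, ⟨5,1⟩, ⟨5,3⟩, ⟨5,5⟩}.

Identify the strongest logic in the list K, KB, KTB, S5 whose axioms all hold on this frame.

Symmetric (axiom B): no — 0 R 1 but not 1 R 0.
Reflexive (axiom T): no — 0 is not related to itself.
Euclidean (axiom 5): no — 4 R 1 and 4 R 3, but not 1 R 3.
So F validates K; KB would additionally require R to be symmetric. The strongest is K.

K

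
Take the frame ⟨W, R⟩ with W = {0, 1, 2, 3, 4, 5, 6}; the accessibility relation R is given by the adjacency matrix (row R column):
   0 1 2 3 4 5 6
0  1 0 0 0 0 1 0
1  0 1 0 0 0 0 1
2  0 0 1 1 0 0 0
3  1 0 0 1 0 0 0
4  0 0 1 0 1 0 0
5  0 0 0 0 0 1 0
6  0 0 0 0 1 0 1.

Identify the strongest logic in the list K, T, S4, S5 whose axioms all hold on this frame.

Reflexive (axiom T): yes — every world is R-related to itself.
Transitive (axiom 4): no — 1 R 6 and 6 R 4, but not 1 R 4.
Euclidean (axiom 5): no — 0 R 5 and 0 R 0, but not 5 R 0.
So F validates K, T; S4 would additionally require R to be transitive. The strongest is T.

T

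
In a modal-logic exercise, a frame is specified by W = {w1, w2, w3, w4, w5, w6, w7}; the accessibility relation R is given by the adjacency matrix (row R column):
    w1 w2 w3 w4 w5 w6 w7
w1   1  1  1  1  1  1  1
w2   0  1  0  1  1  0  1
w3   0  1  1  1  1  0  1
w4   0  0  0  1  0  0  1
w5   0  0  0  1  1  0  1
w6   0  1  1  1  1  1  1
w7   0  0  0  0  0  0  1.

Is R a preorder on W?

Yes

Reflexive: yes — every world is R-related to itself.
Transitive: yes — every two-step R-path is closed by a direct edge.
So R is a preorder.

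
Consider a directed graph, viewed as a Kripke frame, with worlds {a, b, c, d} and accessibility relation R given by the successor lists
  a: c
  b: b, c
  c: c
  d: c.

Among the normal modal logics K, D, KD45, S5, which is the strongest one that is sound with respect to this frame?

Serial (axiom D): yes — every world has a successor (e.g. a R c).
Euclidean (axiom 5): no — b R c and b R b, but not c R b.
Transitive (axiom 4): yes — every two-step R-path is closed by a direct edge.
Reflexive (axiom T): no — a is not related to itself.
So F validates K, D; KD45 would additionally require R to be Euclidean. The strongest is D.

D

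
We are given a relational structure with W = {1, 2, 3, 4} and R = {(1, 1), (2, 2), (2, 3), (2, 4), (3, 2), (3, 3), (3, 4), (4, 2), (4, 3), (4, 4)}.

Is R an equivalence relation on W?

Reflexive: yes — every world is R-related to itself.
Symmetric: yes — every pair in R has its reverse in R.
Transitive: yes — every two-step R-path is closed by a direct edge.
So R is an equivalence relation.

Yes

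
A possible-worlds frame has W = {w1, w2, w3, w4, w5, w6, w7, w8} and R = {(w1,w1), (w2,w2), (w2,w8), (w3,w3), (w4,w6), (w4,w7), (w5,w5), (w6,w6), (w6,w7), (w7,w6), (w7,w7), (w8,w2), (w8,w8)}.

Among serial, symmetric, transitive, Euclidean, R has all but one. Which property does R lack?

Serial: yes — every world has a successor (e.g. w1 R w1).
Symmetric: no — w4 R w6 but not w6 R w4.
Transitive: yes — every two-step R-path is closed by a direct edge.
Euclidean: yes — any two successors of a common world are R-related.
Only symmetric fails.

symmetric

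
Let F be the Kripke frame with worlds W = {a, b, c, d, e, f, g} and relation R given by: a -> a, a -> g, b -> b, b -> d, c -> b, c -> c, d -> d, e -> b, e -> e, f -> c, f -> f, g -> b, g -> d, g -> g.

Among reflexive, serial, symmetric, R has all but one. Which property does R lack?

symmetric

Reflexive: yes — every world is R-related to itself.
Serial: yes — every world has a successor (e.g. a R a).
Symmetric: no — a R g but not g R a.
Only symmetric fails.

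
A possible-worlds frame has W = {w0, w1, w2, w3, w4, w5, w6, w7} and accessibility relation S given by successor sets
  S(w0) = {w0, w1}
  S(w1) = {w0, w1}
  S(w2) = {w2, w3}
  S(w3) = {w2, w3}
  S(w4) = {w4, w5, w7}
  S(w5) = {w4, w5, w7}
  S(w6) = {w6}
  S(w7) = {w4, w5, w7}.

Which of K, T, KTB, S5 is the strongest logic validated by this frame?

Reflexive (axiom T): yes — every world is S-related to itself.
Symmetric (axiom B): yes — every pair in S has its reverse in S.
Euclidean (axiom 5): yes — any two successors of a common world are S-related.
So F validates K, T, KTB, S5. The strongest is S5.

S5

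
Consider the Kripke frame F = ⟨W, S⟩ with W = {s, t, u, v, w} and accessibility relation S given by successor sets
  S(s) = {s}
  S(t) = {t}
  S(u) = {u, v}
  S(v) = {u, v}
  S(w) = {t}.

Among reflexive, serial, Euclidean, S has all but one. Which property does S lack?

Reflexive: no — w is not related to itself.
Serial: yes — every world has a successor (e.g. s S s).
Euclidean: yes — any two successors of a common world are S-related.
Only reflexive fails.

reflexive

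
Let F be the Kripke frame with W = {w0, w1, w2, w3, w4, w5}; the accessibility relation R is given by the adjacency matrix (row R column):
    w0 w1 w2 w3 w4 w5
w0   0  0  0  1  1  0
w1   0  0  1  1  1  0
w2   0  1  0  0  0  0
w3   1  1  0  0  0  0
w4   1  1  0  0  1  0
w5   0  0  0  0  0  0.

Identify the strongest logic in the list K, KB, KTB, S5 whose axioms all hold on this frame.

KB

Symmetric (axiom B): yes — every pair in R has its reverse in R.
Reflexive (axiom T): no — w0 is not related to itself.
Euclidean (axiom 5): no — w0 R w3 and w0 R w4, but not w3 R w4.
So F validates K, KB; KTB would additionally require R to be reflexive. The strongest is KB.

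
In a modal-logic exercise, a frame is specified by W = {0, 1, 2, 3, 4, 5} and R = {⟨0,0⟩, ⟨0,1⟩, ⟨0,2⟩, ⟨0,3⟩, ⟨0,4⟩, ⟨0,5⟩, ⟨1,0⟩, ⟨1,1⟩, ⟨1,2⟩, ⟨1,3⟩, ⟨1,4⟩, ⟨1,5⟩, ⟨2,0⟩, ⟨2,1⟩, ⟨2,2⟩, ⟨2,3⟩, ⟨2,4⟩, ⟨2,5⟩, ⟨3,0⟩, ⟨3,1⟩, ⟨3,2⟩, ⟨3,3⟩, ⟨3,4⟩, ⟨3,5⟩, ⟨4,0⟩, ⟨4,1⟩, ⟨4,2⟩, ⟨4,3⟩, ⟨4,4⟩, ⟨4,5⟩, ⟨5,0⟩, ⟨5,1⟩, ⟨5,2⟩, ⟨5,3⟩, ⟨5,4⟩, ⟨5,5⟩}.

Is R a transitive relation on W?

Yes

Transitive: yes — every two-step R-path is closed by a direct edge.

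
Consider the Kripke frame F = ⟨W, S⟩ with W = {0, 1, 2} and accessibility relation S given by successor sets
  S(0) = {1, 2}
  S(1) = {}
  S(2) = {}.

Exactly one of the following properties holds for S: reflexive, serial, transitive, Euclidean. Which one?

Reflexive: no — 0 is not related to itself.
Serial: no — 1 has no S-successor.
Transitive: yes — every two-step S-path is closed by a direct edge.
Euclidean: no — 0 S 1 and 0 S 2, but not 1 S 2.
Only transitive holds.

transitive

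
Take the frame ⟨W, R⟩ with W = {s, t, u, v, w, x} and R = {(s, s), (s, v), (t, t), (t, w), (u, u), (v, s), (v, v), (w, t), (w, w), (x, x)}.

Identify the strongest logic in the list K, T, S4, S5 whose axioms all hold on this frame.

S5

Reflexive (axiom T): yes — every world is R-related to itself.
Transitive (axiom 4): yes — every two-step R-path is closed by a direct edge.
Euclidean (axiom 5): yes — any two successors of a common world are R-related.
So F validates K, T, S4, S5. The strongest is S5.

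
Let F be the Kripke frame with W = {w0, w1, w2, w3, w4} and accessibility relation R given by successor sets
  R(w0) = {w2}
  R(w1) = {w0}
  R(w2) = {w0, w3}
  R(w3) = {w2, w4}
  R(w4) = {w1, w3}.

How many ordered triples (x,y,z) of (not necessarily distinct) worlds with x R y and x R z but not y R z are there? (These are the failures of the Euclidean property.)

Enumerating: (w0,w2,w2), (w1,w0,w0), (w2,w0,w0), (w2,w0,w3), (w2,w3,w0), (w2,w3,w3), (w3,w2,w2), (w3,w2,w4), (w3,w4,w2), (w3,w4,w4), (w4,w1,w1), (w4,w1,w3), (w4,w3,w1), (w4,w3,w3).

14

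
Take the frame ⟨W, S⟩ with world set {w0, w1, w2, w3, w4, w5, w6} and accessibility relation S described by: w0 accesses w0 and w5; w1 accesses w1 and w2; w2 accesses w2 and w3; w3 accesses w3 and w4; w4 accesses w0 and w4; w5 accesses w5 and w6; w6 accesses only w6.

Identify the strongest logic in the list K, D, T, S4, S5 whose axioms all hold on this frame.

T

Serial (axiom D): yes — every world has a successor (e.g. w0 S w0).
Reflexive (axiom T): yes — every world is S-related to itself.
Transitive (axiom 4): no — w0 S w5 and w5 S w6, but not w0 S w6.
Euclidean (axiom 5): no — w0 S w5 and w0 S w0, but not w5 S w0.
So F validates K, D, T; S4 would additionally require S to be transitive. The strongest is T.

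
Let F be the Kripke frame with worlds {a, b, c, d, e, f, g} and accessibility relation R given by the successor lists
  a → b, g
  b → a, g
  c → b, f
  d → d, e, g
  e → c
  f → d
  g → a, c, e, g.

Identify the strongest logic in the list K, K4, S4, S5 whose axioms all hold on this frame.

K

Transitive (axiom 4): no — a R g and g R c, but not a R c.
Reflexive (axiom T): no — a is not related to itself.
Euclidean (axiom 5): no — a R g and a R b, but not g R b.
So F validates K; K4 would additionally require R to be transitive. The strongest is K.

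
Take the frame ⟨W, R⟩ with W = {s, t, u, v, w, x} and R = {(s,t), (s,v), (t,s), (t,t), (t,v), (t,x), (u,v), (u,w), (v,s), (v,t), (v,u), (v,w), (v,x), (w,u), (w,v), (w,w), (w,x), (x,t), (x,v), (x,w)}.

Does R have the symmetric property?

Symmetric: yes — every pair in R has its reverse in R.

Yes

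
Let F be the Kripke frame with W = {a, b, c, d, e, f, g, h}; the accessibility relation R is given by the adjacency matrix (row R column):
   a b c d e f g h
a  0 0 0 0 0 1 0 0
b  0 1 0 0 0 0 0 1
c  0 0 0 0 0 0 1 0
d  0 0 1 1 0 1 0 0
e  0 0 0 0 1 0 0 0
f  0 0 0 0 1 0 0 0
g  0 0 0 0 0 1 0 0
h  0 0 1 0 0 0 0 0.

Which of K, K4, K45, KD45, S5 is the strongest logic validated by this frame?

Transitive (axiom 4): no — a R f and f R e, but not a R e.
Euclidean (axiom 5): no — d R c and d R f, but not c R f.
Serial (axiom D): yes — every world has a successor (e.g. a R f).
Reflexive (axiom T): no — a is not related to itself.
So F validates K; K4 would additionally require R to be transitive. The strongest is K.

K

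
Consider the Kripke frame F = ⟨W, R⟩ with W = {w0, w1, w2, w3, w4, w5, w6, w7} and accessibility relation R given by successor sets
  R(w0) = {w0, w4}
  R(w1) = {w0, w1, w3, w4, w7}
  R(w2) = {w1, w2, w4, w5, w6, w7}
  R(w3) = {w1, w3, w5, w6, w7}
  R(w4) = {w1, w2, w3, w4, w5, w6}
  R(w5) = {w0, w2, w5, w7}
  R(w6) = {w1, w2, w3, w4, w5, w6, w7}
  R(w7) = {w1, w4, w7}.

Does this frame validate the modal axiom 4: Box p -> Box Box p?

By correspondence theory, 4 is valid on a frame iff R is transitive.
Transitive: no — w0 R w4 and w4 R w1, but not w0 R w1.

No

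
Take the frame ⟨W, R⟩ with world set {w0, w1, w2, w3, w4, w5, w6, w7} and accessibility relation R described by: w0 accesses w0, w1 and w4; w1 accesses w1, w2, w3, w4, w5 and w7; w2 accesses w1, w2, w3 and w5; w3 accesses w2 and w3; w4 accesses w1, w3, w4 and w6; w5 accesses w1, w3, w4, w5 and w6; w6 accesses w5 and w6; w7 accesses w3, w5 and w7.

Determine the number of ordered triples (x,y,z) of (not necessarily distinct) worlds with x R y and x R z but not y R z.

38

Enumerating: (w0,w1,w0), (w0,w4,w0), (w1,w2,w4), (w1,w2,w7), (w1,w3,w1), (w1,w3,w4), (w1,w3,w5), (w1,w3,w7), (w1,w4,w2), (w1,w4,w5), (w1,w4,w7), (w1,w5,w2), … and 26 more.
Total: 38.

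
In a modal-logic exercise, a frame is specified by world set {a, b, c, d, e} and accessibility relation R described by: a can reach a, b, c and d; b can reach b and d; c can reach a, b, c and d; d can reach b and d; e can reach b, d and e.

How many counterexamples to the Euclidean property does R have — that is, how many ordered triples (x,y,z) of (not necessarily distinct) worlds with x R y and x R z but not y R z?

10

Enumerating: (a,b,a), (a,b,c), (a,d,a), (a,d,c), (c,b,a), (c,b,c), (c,d,a), (c,d,c), (e,b,e), (e,d,e).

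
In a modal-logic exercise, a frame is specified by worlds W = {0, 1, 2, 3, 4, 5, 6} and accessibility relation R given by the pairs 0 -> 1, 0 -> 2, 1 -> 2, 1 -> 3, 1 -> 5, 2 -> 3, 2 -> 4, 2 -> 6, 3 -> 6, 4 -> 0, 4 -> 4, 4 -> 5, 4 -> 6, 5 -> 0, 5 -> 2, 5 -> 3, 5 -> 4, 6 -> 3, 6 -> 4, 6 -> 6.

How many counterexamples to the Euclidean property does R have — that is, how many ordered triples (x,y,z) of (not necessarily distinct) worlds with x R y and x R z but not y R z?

Enumerating: (0,1,1), (0,2,1), (0,2,2), (1,2,2), (1,2,5), (1,3,2), (1,3,3), (1,3,5), (1,5,5), (2,3,3), (2,3,4), (2,4,3), … and 22 more.
Total: 34.

34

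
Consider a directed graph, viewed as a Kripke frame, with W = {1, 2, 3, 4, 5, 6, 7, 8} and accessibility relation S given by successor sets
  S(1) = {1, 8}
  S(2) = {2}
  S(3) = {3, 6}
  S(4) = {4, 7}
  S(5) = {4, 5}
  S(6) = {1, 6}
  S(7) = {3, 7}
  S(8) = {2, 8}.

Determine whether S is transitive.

Transitive: no — 1 S 8 and 8 S 2, but not 1 S 2.

No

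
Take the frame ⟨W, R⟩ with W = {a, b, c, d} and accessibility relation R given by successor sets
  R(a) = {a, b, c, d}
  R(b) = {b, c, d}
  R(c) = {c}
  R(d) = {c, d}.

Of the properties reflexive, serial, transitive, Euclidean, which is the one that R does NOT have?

Euclidean

Reflexive: yes — every world is R-related to itself.
Serial: yes — every world has a successor (e.g. a R a).
Transitive: yes — every two-step R-path is closed by a direct edge.
Euclidean: no — a R c and a R b, but not c R b.
Only Euclidean fails.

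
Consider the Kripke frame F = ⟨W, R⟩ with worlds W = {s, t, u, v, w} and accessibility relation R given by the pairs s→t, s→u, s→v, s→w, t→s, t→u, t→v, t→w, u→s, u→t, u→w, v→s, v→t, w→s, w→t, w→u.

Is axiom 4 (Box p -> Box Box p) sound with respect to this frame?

No

Axiom 4 corresponds to the accessibility relation being transitive.
Transitive: no — u R s and s R v, but not u R v.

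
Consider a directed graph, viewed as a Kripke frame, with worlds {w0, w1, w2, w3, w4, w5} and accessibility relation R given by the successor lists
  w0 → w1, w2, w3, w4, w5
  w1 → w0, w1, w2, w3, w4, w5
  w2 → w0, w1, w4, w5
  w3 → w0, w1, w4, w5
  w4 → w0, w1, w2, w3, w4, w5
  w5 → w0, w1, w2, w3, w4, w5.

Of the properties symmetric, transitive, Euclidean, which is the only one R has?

symmetric

Symmetric: yes — every pair in R has its reverse in R.
Transitive: no — w2 R w0 and w0 R w3, but not w2 R w3.
Euclidean: no — w0 R w2 and w0 R w3, but not w2 R w3.
Only symmetric holds.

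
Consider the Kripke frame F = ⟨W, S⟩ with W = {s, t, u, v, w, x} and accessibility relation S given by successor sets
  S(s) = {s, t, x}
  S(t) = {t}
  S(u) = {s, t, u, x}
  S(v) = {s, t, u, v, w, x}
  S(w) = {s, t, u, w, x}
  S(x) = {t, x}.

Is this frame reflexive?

Reflexive: yes — every world is S-related to itself.

Yes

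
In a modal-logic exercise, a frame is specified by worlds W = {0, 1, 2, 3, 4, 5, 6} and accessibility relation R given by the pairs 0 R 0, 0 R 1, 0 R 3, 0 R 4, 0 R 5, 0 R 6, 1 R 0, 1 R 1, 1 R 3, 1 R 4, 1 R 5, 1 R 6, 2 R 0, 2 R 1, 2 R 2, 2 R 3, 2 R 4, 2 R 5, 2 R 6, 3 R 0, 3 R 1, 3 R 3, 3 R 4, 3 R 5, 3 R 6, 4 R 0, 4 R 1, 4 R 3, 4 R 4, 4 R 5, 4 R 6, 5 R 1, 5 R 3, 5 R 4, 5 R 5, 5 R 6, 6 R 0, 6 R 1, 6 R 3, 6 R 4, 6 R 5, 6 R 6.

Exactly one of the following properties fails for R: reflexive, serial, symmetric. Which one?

symmetric

Reflexive: yes — every world is R-related to itself.
Serial: yes — every world has a successor (e.g. 0 R 0).
Symmetric: no — 0 R 5 but not 5 R 0.
Only symmetric fails.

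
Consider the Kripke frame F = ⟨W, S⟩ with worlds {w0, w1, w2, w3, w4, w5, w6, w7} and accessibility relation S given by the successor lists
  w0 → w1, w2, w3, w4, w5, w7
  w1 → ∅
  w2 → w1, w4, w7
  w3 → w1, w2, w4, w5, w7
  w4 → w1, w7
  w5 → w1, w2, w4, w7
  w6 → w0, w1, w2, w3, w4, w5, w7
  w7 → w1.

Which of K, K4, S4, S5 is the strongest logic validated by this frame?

Transitive (axiom 4): yes — every two-step S-path is closed by a direct edge.
Reflexive (axiom T): no — w0 is not related to itself.
Euclidean (axiom 5): no — w0 S w1 and w0 S w2, but not w1 S w2.
So F validates K, K4; S4 would additionally require S to be reflexive. The strongest is K4.

K4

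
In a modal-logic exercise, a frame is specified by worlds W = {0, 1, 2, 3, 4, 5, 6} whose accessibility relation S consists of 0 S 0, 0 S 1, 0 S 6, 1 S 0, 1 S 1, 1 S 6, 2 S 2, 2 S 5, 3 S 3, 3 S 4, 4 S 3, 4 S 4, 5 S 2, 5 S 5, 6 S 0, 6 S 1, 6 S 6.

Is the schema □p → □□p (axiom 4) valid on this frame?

Yes

Axiom 4 corresponds to the accessibility relation being transitive.
Transitive: yes — every two-step S-path is closed by a direct edge.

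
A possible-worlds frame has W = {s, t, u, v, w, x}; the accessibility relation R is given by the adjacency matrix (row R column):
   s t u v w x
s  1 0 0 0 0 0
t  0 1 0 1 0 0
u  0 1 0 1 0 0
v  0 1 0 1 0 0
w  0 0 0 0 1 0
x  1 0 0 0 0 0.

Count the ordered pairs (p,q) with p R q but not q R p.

Enumerating: (u,t), (u,v), (x,s).

3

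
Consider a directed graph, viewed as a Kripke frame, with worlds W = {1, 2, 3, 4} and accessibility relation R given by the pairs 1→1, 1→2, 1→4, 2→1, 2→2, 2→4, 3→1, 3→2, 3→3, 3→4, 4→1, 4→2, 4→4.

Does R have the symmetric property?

Symmetric: no — 3 R 1 but not 1 R 3.

No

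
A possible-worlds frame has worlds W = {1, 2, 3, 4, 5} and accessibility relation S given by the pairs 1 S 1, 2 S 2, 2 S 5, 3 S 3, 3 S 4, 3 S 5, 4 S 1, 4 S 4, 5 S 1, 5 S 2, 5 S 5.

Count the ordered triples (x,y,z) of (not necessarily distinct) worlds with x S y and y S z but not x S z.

4

Enumerating: (2,5,1), (3,4,1), (3,5,1), (3,5,2).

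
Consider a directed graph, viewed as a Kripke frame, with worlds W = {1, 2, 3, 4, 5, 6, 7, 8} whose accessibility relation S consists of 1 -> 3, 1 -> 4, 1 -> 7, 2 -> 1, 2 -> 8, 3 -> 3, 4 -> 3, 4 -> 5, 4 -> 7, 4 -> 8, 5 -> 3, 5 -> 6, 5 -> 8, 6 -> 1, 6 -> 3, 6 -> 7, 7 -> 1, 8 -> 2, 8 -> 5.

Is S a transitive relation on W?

No

Transitive: no — 1 S 4 and 4 S 5, but not 1 S 5.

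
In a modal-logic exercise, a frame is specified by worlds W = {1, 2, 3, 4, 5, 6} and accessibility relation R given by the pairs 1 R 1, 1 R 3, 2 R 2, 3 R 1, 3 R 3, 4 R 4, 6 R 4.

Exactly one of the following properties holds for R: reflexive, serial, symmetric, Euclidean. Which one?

Reflexive: no — 5 is not related to itself.
Serial: no — 5 has no R-successor.
Symmetric: no — 6 R 4 but not 4 R 6.
Euclidean: yes — any two successors of a common world are R-related.
Only Euclidean holds.

Euclidean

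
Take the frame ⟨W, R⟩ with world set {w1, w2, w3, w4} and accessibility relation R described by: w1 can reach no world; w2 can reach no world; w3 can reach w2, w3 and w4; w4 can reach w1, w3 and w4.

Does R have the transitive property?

Transitive: no — w3 R w4 and w4 R w1, but not w3 R w1.

No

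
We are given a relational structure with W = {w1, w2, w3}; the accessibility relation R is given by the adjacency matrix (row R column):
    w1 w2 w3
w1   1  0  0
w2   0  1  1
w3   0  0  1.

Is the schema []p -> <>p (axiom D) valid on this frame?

Axiom D corresponds to the accessibility relation being serial.
Serial: yes — every world has a successor (e.g. w1 R w1).

Yes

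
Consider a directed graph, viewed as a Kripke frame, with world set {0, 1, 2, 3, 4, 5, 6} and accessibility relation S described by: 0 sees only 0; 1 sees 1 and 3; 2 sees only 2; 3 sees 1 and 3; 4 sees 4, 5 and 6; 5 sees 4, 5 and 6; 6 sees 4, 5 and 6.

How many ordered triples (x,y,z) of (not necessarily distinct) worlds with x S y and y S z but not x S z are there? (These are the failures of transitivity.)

S is transitive; there are no such tuples.

0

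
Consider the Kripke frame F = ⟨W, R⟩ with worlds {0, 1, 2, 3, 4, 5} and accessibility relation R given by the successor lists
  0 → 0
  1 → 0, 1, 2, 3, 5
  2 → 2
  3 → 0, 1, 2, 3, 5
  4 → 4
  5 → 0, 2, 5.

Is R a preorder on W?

Reflexive: yes — every world is R-related to itself.
Transitive: yes — every two-step R-path is closed by a direct edge.
So R is a preorder.

Yes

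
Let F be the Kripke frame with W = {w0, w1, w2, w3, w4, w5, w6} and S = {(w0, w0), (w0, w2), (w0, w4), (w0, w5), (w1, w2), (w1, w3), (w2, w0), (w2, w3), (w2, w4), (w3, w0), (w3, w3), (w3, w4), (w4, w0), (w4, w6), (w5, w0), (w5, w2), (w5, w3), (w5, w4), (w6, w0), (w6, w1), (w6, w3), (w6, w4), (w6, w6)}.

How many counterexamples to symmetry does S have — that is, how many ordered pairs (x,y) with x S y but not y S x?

12

Enumerating: (w1,w2), (w1,w3), (w2,w3), (w2,w4), (w3,w0), (w3,w4), (w5,w2), (w5,w3), (w5,w4), (w6,w0), (w6,w1), (w6,w3).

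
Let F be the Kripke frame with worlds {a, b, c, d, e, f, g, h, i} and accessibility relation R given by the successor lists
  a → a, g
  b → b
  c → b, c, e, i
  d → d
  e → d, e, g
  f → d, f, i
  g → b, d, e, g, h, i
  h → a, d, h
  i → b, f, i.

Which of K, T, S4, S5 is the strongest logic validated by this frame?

Reflexive (axiom T): yes — every world is R-related to itself.
Transitive (axiom 4): no — a R g and g R b, but not a R b.
Euclidean (axiom 5): no — c R b and c R e, but not b R e.
So F validates K, T; S4 would additionally require R to be transitive. The strongest is T.

T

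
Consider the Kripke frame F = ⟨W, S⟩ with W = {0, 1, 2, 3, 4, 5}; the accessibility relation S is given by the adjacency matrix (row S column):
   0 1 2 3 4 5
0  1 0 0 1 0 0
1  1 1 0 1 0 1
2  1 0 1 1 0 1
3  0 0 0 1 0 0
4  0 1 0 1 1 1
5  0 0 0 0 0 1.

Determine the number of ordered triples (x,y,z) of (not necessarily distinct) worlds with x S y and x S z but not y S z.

24

Enumerating: (0,3,0), (1,0,1), (1,0,5), (1,3,0), (1,3,1), (1,3,5), (1,5,0), (1,5,1), (1,5,3), (2,0,2), (2,0,5), (2,3,0), … and 12 more.
Total: 24.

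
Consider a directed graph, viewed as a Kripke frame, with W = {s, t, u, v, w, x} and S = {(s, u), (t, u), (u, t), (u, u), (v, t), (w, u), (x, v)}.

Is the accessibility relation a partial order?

Reflexive: no — s is not related to itself.
Transitive: no — s S u and u S t, but not s S t.
Antisymmetric: no — t S u and u S t with t ≠ u.
So S is not a partial order.

No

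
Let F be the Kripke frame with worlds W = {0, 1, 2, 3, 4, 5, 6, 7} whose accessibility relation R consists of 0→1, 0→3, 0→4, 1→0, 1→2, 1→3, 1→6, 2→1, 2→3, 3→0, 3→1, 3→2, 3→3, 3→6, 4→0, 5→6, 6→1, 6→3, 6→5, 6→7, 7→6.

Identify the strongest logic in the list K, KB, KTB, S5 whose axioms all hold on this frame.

KB

Symmetric (axiom B): yes — every pair in R has its reverse in R.
Reflexive (axiom T): no — 0 is not related to itself.
Euclidean (axiom 5): no — 0 R 1 and 0 R 4, but not 1 R 4.
So F validates K, KB; KTB would additionally require R to be reflexive. The strongest is KB.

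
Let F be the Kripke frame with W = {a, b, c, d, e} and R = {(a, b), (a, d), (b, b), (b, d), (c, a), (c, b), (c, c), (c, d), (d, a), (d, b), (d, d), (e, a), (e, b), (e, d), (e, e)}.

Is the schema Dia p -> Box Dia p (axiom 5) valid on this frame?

No

By correspondence theory, 5 is valid on a frame iff R is Euclidean.
Euclidean: no — c R b and c R a, but not b R a.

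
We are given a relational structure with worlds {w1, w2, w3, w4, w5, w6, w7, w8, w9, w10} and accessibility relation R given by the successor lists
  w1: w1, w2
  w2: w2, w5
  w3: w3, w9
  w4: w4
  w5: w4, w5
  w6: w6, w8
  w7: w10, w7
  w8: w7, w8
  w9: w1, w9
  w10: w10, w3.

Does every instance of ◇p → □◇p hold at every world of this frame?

Axiom 5 corresponds to the accessibility relation being Euclidean.
Euclidean: no — w1 R w2 and w1 R w1, but not w2 R w1.

No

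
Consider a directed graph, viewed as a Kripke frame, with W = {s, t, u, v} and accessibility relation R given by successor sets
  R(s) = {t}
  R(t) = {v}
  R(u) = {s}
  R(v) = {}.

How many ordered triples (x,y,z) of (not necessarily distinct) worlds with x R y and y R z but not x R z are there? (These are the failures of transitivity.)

Enumerating: (s,t,v), (u,s,t).

2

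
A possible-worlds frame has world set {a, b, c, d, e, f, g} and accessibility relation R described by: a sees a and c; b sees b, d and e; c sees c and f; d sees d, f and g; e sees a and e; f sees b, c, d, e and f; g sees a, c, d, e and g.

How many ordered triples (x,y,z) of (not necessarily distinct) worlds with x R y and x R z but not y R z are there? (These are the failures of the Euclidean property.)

33

Enumerating: (a,c,a), (b,d,b), (b,d,e), (b,e,b), (b,e,d), (d,f,g), (d,g,f), (e,a,e), (f,b,c), (f,b,f), (f,c,b), (f,c,d), … and 21 more.
Total: 33.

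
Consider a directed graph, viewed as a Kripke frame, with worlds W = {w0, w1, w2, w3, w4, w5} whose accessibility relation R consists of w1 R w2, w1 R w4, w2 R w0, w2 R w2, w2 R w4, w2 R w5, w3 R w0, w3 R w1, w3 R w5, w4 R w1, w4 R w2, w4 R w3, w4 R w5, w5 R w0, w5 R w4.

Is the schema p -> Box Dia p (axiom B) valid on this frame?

No

Axiom B corresponds to the accessibility relation being symmetric.
Symmetric: no — w1 R w2 but not w2 R w1.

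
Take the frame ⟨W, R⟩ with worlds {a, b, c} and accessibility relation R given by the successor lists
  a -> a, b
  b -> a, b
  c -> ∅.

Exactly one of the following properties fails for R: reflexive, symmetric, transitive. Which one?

reflexive

Reflexive: no — c is not related to itself.
Symmetric: yes — every pair in R has its reverse in R.
Transitive: yes — every two-step R-path is closed by a direct edge.
Only reflexive fails.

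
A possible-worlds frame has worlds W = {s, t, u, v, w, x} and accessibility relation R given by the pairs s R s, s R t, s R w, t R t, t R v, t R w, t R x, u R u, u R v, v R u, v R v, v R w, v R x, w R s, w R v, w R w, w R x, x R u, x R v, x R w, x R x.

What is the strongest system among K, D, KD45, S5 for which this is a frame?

Serial (axiom D): yes — every world has a successor (e.g. s R s).
Euclidean (axiom 5): no — s R w and s R t, but not w R t.
Transitive (axiom 4): no — s R t and t R v, but not s R v.
Reflexive (axiom T): yes — every world is R-related to itself.
So F validates K, D; KD45 would additionally require R to be Euclidean and transitive. The strongest is D.

D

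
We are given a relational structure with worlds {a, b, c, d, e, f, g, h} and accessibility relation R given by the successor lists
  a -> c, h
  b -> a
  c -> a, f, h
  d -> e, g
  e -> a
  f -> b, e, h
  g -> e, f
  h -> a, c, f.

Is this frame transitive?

No

Transitive: no — a R c and c R f, but not a R f.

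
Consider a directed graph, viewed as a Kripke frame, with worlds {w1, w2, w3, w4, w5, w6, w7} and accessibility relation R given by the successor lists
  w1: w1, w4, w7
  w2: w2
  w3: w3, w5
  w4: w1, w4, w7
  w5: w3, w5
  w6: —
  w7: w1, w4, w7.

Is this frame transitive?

Yes

Transitive: yes — every two-step R-path is closed by a direct edge.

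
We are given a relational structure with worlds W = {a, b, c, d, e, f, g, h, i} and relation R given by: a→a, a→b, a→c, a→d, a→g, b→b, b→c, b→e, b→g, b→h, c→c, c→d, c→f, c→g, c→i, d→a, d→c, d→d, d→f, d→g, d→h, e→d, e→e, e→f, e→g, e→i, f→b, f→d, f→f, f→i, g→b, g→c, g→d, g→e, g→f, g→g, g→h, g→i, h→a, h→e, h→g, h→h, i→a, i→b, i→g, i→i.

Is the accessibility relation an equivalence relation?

No

Reflexive: yes — every world is R-related to itself.
Symmetric: no — a R b but not b R a.
Transitive: no — a R b and b R e, but not a R e.
So R is not an equivalence relation.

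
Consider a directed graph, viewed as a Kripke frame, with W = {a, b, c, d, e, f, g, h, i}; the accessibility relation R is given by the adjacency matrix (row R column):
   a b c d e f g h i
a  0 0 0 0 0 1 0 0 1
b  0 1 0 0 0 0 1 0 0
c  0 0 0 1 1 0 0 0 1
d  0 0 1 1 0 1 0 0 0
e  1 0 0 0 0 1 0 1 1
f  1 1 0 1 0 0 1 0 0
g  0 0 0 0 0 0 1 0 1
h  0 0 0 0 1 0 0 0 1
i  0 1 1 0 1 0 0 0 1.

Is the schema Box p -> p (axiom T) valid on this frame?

By correspondence theory, T is valid on a frame iff R is reflexive.
Reflexive: no — a is not related to itself.

No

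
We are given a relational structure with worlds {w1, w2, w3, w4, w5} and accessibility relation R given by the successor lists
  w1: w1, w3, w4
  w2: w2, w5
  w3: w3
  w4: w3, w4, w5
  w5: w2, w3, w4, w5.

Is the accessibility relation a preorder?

No

Reflexive: yes — every world is R-related to itself.
Transitive: no — w1 R w4 and w4 R w5, but not w1 R w5.
So R is not a preorder.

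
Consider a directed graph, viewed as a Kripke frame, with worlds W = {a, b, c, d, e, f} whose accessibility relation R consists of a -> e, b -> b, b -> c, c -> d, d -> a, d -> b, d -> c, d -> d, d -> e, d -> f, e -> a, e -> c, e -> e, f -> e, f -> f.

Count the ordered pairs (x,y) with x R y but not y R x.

7

Enumerating: (b,c), (d,a), (d,b), (d,e), (d,f), (e,c), (f,e).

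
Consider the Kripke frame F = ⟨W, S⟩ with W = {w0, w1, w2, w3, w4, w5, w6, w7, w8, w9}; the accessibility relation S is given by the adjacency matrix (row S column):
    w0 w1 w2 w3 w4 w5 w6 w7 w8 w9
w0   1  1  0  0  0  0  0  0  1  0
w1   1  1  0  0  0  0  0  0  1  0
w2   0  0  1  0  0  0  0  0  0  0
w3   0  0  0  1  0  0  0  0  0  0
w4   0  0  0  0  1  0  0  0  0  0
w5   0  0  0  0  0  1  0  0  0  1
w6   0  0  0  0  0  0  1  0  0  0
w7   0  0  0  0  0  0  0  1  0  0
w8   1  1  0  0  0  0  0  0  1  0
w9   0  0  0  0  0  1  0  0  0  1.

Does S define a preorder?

Yes

Reflexive: yes — every world is S-related to itself.
Transitive: yes — every two-step S-path is closed by a direct edge.
So S is a preorder.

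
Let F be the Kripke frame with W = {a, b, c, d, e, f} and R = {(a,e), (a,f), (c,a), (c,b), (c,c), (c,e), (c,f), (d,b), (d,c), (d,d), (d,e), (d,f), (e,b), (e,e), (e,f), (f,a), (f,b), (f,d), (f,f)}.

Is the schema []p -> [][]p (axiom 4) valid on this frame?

By correspondence theory, 4 is valid on a frame iff R is transitive.
Transitive: no — a R e and e R b, but not a R b.

No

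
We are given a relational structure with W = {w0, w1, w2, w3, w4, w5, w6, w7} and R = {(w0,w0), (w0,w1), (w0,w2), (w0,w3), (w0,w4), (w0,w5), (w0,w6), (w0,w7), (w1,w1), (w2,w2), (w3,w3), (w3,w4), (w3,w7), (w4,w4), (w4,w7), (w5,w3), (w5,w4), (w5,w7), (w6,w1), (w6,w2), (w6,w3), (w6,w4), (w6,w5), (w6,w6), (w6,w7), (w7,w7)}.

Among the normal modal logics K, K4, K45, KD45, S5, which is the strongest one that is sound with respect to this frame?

Transitive (axiom 4): yes — every two-step R-path is closed by a direct edge.
Euclidean (axiom 5): no — w0 R w1 and w0 R w2, but not w1 R w2.
Serial (axiom D): yes — every world has a successor (e.g. w0 R w0).
Reflexive (axiom T): no — w5 is not related to itself.
So F validates K, K4; K45 would additionally require R to be Euclidean. The strongest is K4.

K4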